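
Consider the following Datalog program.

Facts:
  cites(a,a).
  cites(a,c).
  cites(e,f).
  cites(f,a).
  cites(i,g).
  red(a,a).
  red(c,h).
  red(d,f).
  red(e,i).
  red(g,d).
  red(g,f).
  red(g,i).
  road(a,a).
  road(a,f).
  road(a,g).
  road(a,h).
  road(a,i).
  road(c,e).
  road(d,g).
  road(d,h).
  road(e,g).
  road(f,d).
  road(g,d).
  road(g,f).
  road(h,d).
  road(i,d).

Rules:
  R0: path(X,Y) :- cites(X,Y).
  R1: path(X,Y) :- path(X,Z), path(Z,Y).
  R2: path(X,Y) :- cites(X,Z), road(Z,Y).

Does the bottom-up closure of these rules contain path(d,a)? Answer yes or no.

round 1: derive path(a,a) via R0 from cites(a,a)
round 1: derive path(a,c) via R0 from cites(a,c)
round 1: derive path(e,f) via R0 from cites(e,f)
round 1: derive path(f,a) via R0 from cites(f,a)
round 1: derive path(i,g) via R0 from cites(i,g)
round 1: derive path(a,e) via R2 from cites(a,c), road(c,e)
round 1: derive path(a,f) via R2 from cites(a,a), road(a,f)
round 1: derive path(a,g) via R2 from cites(a,a), road(a,g)
round 1: derive path(a,h) via R2 from cites(a,a), road(a,h)
round 1: derive path(a,i) via R2 from cites(a,a), road(a,i)
round 1: derive path(e,d) via R2 from cites(e,f), road(f,d)
round 1: derive path(f,f) via R2 from cites(f,a), road(a,f)
round 1: derive path(f,g) via R2 from cites(f,a), road(a,g)
round 1: derive path(f,h) via R2 from cites(f,a), road(a,h)
round 1: derive path(f,i) via R2 from cites(f,a), road(a,i)
round 1: derive path(i,d) via R2 from cites(i,g), road(g,d)
round 1: derive path(i,f) via R2 from cites(i,g), road(g,f)
round 2: derive path(a,d) via R1 from path(a,e), path(e,d)
round 2: derive path(e,a) via R1 from path(e,f), path(f,a)
round 2: derive path(e,g) via R1 from path(e,f), path(f,g)
round 2: derive path(e,h) via R1 from path(e,f), path(f,h)
round 2: derive path(e,i) via R1 from path(e,f), path(f,i)
round 2: derive path(f,c) via R1 from path(f,a), path(a,c)
round 2: derive path(f,d) via R1 from path(f,i), path(i,d)
round 2: derive path(f,e) via R1 from path(f,a), path(a,e)
round 2: derive path(i,a) via R1 from path(i,f), path(f,a)
round 2: derive path(i,h) via R1 from path(i,f), path(f,h)
round 2: derive path(i,i) via R1 from path(i,f), path(f,i)
round 3: derive path(e,c) via R1 from path(e,a), path(a,c)
round 3: derive path(e,e) via R1 from path(e,a), path(a,e)
round 3: derive path(i,c) via R1 from path(i,a), path(a,c)
round 3: derive path(i,e) via R1 from path(i,a), path(a,e)

no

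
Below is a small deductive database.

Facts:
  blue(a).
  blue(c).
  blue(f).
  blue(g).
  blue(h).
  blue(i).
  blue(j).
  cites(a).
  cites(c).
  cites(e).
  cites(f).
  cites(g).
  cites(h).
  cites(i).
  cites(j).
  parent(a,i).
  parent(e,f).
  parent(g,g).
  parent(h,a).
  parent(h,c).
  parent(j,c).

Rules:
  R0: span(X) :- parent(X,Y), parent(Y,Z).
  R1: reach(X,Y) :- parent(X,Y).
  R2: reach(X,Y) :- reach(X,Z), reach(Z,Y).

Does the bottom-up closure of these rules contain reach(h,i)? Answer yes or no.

round 1: derive reach(a,i) via R1 from parent(a,i)
round 1: derive reach(e,f) via R1 from parent(e,f)
round 1: derive reach(g,g) via R1 from parent(g,g)
round 1: derive reach(h,a) via R1 from parent(h,a)
round 1: derive reach(h,c) via R1 from parent(h,c)
round 1: derive reach(j,c) via R1 from parent(j,c)
round 2: derive reach(h,i) via R2 from reach(h,a), reach(a,i)

yes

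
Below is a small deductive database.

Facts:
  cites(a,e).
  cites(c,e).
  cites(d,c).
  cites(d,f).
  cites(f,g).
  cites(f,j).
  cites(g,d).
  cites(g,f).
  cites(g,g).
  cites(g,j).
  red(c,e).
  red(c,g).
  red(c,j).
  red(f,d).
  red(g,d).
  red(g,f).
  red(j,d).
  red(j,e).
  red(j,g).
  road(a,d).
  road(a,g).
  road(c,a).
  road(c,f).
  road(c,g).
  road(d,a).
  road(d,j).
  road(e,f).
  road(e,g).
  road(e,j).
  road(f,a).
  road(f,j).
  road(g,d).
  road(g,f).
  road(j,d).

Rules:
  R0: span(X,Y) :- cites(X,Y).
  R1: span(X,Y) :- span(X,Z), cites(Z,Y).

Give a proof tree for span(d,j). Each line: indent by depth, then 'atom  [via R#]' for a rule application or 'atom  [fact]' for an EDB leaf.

span(d,j)  [via R1]
  span(d,f)  [via R0]
    cites(d,f)  [fact]
  cites(f,j)  [fact]

round 1: derive span(a,e) via R0 from cites(a,e)
round 1: derive span(c,e) via R0 from cites(c,e)
round 1: derive span(d,c) via R0 from cites(d,c)
round 1: derive span(d,f) via R0 from cites(d,f)
round 1: derive span(f,g) via R0 from cites(f,g)
round 1: derive span(f,j) via R0 from cites(f,j)
round 1: derive span(g,d) via R0 from cites(g,d)
round 1: derive span(g,f) via R0 from cites(g,f)
round 1: derive span(g,g) via R0 from cites(g,g)
round 1: derive span(g,j) via R0 from cites(g,j)
round 2: derive span(d,e) via R1 from span(d,c), cites(c,e)
round 2: derive span(d,g) via R1 from span(d,f), cites(f,g)
round 2: derive span(d,j) via R1 from span(d,f), cites(f,j)
round 2: derive span(f,d) via R1 from span(f,g), cites(g,d)
round 2: derive span(f,f) via R1 from span(f,g), cites(g,f)
round 2: derive span(g,c) via R1 from span(g,d), cites(d,c)
round 3: derive span(d,d) via R1 from span(d,g), cites(g,d)
round 3: derive span(f,c) via R1 from span(f,d), cites(d,c)
round 3: derive span(g,e) via R1 from span(g,c), cites(c,e)
round 4: derive span(f,e) via R1 from span(f,c), cites(c,e)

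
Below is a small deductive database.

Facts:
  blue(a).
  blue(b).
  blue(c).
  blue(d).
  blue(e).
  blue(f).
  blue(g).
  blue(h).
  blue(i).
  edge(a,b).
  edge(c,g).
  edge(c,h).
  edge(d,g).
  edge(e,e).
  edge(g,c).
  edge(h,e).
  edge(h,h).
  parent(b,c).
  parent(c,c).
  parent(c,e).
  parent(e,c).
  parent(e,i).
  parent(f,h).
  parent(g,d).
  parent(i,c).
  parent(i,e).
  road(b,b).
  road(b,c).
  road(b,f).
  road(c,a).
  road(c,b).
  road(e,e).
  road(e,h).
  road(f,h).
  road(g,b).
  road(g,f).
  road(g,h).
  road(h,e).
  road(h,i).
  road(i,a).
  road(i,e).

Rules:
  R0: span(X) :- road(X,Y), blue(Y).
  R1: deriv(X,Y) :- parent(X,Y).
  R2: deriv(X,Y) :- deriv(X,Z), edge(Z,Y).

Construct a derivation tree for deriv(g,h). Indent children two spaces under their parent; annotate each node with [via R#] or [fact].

deriv(g,h)  [via R2]
  deriv(g,c)  [via R2]
    deriv(g,g)  [via R2]
      deriv(g,d)  [via R1]
        parent(g,d)  [fact]
      edge(d,g)  [fact]
    edge(g,c)  [fact]
  edge(c,h)  [fact]

round 1: derive deriv(b,c) via R1 from parent(b,c)
round 1: derive deriv(c,c) via R1 from parent(c,c)
round 1: derive deriv(c,e) via R1 from parent(c,e)
round 1: derive deriv(e,c) via R1 from parent(e,c)
round 1: derive deriv(e,i) via R1 from parent(e,i)
round 1: derive deriv(f,h) via R1 from parent(f,h)
round 1: derive deriv(g,d) via R1 from parent(g,d)
round 1: derive deriv(i,c) via R1 from parent(i,c)
round 1: derive deriv(i,e) via R1 from parent(i,e)
round 2: derive deriv(b,g) via R2 from deriv(b,c), edge(c,g)
round 2: derive deriv(b,h) via R2 from deriv(b,c), edge(c,h)
round 2: derive deriv(c,g) via R2 from deriv(c,c), edge(c,g)
round 2: derive deriv(c,h) via R2 from deriv(c,c), edge(c,h)
round 2: derive deriv(e,g) via R2 from deriv(e,c), edge(c,g)
round 2: derive deriv(e,h) via R2 from deriv(e,c), edge(c,h)
round 2: derive deriv(f,e) via R2 from deriv(f,h), edge(h,e)
round 2: derive deriv(g,g) via R2 from deriv(g,d), edge(d,g)
round 2: derive deriv(i,g) via R2 from deriv(i,c), edge(c,g)
round 2: derive deriv(i,h) via R2 from deriv(i,c), edge(c,h)
round 3: derive deriv(b,e) via R2 from deriv(b,h), edge(h,e)
round 3: derive deriv(e,e) via R2 from deriv(e,h), edge(h,e)
round 3: derive deriv(g,c) via R2 from deriv(g,g), edge(g,c)
round 4: derive deriv(g,h) via R2 from deriv(g,c), edge(c,h)
round 5: derive deriv(g,e) via R2 from deriv(g,h), edge(h,e)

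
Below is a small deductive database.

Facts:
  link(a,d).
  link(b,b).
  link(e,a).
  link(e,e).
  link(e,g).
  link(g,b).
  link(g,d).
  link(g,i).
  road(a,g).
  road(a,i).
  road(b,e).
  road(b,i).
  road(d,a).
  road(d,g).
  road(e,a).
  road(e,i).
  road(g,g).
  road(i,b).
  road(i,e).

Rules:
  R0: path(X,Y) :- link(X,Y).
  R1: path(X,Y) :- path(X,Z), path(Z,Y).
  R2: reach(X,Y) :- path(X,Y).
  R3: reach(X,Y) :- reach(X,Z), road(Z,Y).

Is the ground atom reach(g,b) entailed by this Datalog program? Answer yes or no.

yes

round 1: derive path(a,d) via R0 from link(a,d)
round 1: derive path(b,b) via R0 from link(b,b)
round 1: derive path(e,a) via R0 from link(e,a)
round 1: derive path(e,e) via R0 from link(e,e)
round 1: derive path(e,g) via R0 from link(e,g)
round 1: derive path(g,b) via R0 from link(g,b)
round 1: derive path(g,d) via R0 from link(g,d)
round 1: derive path(g,i) via R0 from link(g,i)
round 2: derive path(e,b) via R1 from path(e,g), path(g,b)
round 2: derive path(e,d) via R1 from path(e,a), path(a,d)
round 2: derive path(e,i) via R1 from path(e,g), path(g,i)
round 2: derive reach(a,d) via R2 from path(a,d)
round 2: derive reach(b,b) via R2 from path(b,b)
round 2: derive reach(e,a) via R2 from path(e,a)
round 2: derive reach(e,e) via R2 from path(e,e)
round 2: derive reach(e,g) via R2 from path(e,g)
round 2: derive reach(g,b) via R2 from path(g,b)
round 2: derive reach(g,d) via R2 from path(g,d)
round 2: derive reach(g,i) via R2 from path(g,i)
round 3: derive reach(e,b) via R2 from path(e,b)
round 3: derive reach(e,d) via R2 from path(e,d)
round 3: derive reach(e,i) via R2 from path(e,i)
round 3: derive reach(a,a) via R3 from reach(a,d), road(d,a)
round 3: derive reach(a,g) via R3 from reach(a,d), road(d,g)
round 3: derive reach(b,e) via R3 from reach(b,b), road(b,e)
round 3: derive reach(b,i) via R3 from reach(b,b), road(b,i)
round 3: derive reach(g,a) via R3 from reach(g,d), road(d,a)
round 3: derive reach(g,e) via R3 from reach(g,b), road(b,e)
round 3: derive reach(g,g) via R3 from reach(g,d), road(d,g)
round 4: derive reach(a,i) via R3 from reach(a,a), road(a,i)
round 4: derive reach(b,a) via R3 from reach(b,e), road(e,a)
round 5: derive reach(a,b) via R3 from reach(a,i), road(i,b)
round 5: derive reach(a,e) via R3 from reach(a,i), road(i,e)
round 5: derive reach(b,g) via R3 from reach(b,a), road(a,g)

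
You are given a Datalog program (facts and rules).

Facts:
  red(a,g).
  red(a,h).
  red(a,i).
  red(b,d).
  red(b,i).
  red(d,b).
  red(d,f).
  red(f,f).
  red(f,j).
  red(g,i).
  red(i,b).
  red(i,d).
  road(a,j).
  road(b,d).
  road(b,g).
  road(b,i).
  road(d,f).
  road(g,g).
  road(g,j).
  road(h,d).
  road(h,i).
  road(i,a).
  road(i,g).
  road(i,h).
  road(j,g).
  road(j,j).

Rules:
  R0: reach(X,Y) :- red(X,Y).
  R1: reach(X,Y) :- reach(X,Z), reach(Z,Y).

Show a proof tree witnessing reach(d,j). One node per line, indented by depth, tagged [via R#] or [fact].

round 1: derive reach(a,g) via R0 from red(a,g)
round 1: derive reach(a,h) via R0 from red(a,h)
round 1: derive reach(a,i) via R0 from red(a,i)
round 1: derive reach(b,d) via R0 from red(b,d)
round 1: derive reach(b,i) via R0 from red(b,i)
round 1: derive reach(d,b) via R0 from red(d,b)
round 1: derive reach(d,f) via R0 from red(d,f)
round 1: derive reach(f,f) via R0 from red(f,f)
round 1: derive reach(f,j) via R0 from red(f,j)
round 1: derive reach(g,i) via R0 from red(g,i)
round 1: derive reach(i,b) via R0 from red(i,b)
round 1: derive reach(i,d) via R0 from red(i,d)
round 2: derive reach(a,b) via R1 from reach(a,i), reach(i,b)
round 2: derive reach(a,d) via R1 from reach(a,i), reach(i,d)
round 2: derive reach(b,b) via R1 from reach(b,d), reach(d,b)
round 2: derive reach(b,f) via R1 from reach(b,d), reach(d,f)
round 2: derive reach(d,d) via R1 from reach(d,b), reach(b,d)
round 2: derive reach(d,i) via R1 from reach(d,b), reach(b,i)
round 2: derive reach(d,j) via R1 from reach(d,f), reach(f,j)
round 2: derive reach(g,b) via R1 from reach(g,i), reach(i,b)
round 2: derive reach(g,d) via R1 from reach(g,i), reach(i,d)
round 2: derive reach(i,f) via R1 from reach(i,d), reach(d,f)
round 2: derive reach(i,i) via R1 from reach(i,b), reach(b,i)
round 3: derive reach(a,f) via R1 from reach(a,b), reach(b,f)
round 3: derive reach(a,j) via R1 from reach(a,d), reach(d,j)
round 3: derive reach(b,j) via R1 from reach(b,d), reach(d,j)
round 3: derive reach(g,f) via R1 from reach(g,b), reach(b,f)
round 3: derive reach(g,j) via R1 from reach(g,d), reach(d,j)
round 3: derive reach(i,j) via R1 from reach(i,d), reach(d,j)

reach(d,j)  [via R1]
  reach(d,f)  [via R0]
    red(d,f)  [fact]
  reach(f,j)  [via R0]
    red(f,j)  [fact]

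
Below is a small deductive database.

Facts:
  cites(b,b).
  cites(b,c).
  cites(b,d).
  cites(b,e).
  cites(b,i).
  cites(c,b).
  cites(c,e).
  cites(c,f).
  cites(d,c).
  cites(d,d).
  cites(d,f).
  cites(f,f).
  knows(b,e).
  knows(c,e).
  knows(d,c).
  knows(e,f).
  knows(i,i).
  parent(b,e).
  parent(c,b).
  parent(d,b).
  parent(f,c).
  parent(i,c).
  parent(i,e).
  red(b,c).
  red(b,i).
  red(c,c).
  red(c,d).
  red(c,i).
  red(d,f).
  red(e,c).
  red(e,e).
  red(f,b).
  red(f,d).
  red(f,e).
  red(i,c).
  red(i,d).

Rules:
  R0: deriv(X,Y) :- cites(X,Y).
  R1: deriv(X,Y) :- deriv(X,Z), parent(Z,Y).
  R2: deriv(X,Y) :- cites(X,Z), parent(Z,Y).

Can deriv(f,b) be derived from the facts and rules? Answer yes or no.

yes

round 1: derive deriv(b,b) via R0 from cites(b,b)
round 1: derive deriv(b,c) via R0 from cites(b,c)
round 1: derive deriv(b,d) via R0 from cites(b,d)
round 1: derive deriv(b,e) via R0 from cites(b,e)
round 1: derive deriv(b,i) via R0 from cites(b,i)
round 1: derive deriv(c,b) via R0 from cites(c,b)
round 1: derive deriv(c,e) via R0 from cites(c,e)
round 1: derive deriv(c,f) via R0 from cites(c,f)
round 1: derive deriv(d,c) via R0 from cites(d,c)
round 1: derive deriv(d,d) via R0 from cites(d,d)
round 1: derive deriv(d,f) via R0 from cites(d,f)
round 1: derive deriv(f,f) via R0 from cites(f,f)
round 1: derive deriv(c,c) via R2 from cites(c,f), parent(f,c)
round 1: derive deriv(d,b) via R2 from cites(d,c), parent(c,b)
round 1: derive deriv(f,c) via R2 from cites(f,f), parent(f,c)
round 2: derive deriv(d,e) via R1 from deriv(d,b), parent(b,e)
round 2: derive deriv(f,b) via R1 from deriv(f,c), parent(c,b)
round 3: derive deriv(f,e) via R1 from deriv(f,b), parent(b,e)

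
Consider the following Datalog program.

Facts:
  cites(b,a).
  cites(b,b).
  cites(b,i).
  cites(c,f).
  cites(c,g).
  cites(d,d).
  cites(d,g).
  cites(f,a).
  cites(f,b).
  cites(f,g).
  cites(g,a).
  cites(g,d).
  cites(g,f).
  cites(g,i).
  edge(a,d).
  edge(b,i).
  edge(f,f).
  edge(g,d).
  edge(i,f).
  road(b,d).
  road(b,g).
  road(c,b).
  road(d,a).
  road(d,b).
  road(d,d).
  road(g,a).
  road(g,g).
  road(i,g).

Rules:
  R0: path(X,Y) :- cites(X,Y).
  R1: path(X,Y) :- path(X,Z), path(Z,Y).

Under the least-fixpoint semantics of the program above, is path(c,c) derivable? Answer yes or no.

round 1: derive path(b,a) via R0 from cites(b,a)
round 1: derive path(b,b) via R0 from cites(b,b)
round 1: derive path(b,i) via R0 from cites(b,i)
round 1: derive path(c,f) via R0 from cites(c,f)
round 1: derive path(c,g) via R0 from cites(c,g)
round 1: derive path(d,d) via R0 from cites(d,d)
round 1: derive path(d,g) via R0 from cites(d,g)
round 1: derive path(f,a) via R0 from cites(f,a)
round 1: derive path(f,b) via R0 from cites(f,b)
round 1: derive path(f,g) via R0 from cites(f,g)
round 1: derive path(g,a) via R0 from cites(g,a)
round 1: derive path(g,d) via R0 from cites(g,d)
round 1: derive path(g,f) via R0 from cites(g,f)
round 1: derive path(g,i) via R0 from cites(g,i)
round 2: derive path(c,a) via R1 from path(c,f), path(f,a)
round 2: derive path(c,b) via R1 from path(c,f), path(f,b)
round 2: derive path(c,d) via R1 from path(c,g), path(g,d)
round 2: derive path(c,i) via R1 from path(c,g), path(g,i)
round 2: derive path(d,a) via R1 from path(d,g), path(g,a)
round 2: derive path(d,f) via R1 from path(d,g), path(g,f)
round 2: derive path(d,i) via R1 from path(d,g), path(g,i)
round 2: derive path(f,d) via R1 from path(f,g), path(g,d)
round 2: derive path(f,f) via R1 from path(f,g), path(g,f)
round 2: derive path(f,i) via R1 from path(f,b), path(b,i)
round 2: derive path(g,b) via R1 from path(g,f), path(f,b)
round 2: derive path(g,g) via R1 from path(g,d), path(d,g)
round 3: derive path(d,b) via R1 from path(d,f), path(f,b)

no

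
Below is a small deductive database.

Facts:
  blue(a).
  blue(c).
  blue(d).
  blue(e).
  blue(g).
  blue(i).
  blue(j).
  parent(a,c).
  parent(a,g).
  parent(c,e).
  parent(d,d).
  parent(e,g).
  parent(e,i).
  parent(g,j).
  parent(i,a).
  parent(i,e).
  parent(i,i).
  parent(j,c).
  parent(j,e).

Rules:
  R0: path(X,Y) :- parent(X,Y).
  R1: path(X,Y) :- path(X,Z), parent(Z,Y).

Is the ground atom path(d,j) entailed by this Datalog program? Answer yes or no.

no

round 1: derive path(a,c) via R0 from parent(a,c)
round 1: derive path(a,g) via R0 from parent(a,g)
round 1: derive path(c,e) via R0 from parent(c,e)
round 1: derive path(d,d) via R0 from parent(d,d)
round 1: derive path(e,g) via R0 from parent(e,g)
round 1: derive path(e,i) via R0 from parent(e,i)
round 1: derive path(g,j) via R0 from parent(g,j)
round 1: derive path(i,a) via R0 from parent(i,a)
round 1: derive path(i,e) via R0 from parent(i,e)
round 1: derive path(i,i) via R0 from parent(i,i)
round 1: derive path(j,c) via R0 from parent(j,c)
round 1: derive path(j,e) via R0 from parent(j,e)
round 2: derive path(a,e) via R1 from path(a,c), parent(c,e)
round 2: derive path(a,j) via R1 from path(a,g), parent(g,j)
round 2: derive path(c,g) via R1 from path(c,e), parent(e,g)
round 2: derive path(c,i) via R1 from path(c,e), parent(e,i)
round 2: derive path(e,a) via R1 from path(e,i), parent(i,a)
round 2: derive path(e,e) via R1 from path(e,i), parent(i,e)
round 2: derive path(e,j) via R1 from path(e,g), parent(g,j)
round 2: derive path(g,c) via R1 from path(g,j), parent(j,c)
round 2: derive path(g,e) via R1 from path(g,j), parent(j,e)
round 2: derive path(i,c) via R1 from path(i,a), parent(a,c)
round 2: derive path(i,g) via R1 from path(i,a), parent(a,g)
round 2: derive path(j,g) via R1 from path(j,e), parent(e,g)
round 2: derive path(j,i) via R1 from path(j,e), parent(e,i)
round 3: derive path(a,i) via R1 from path(a,e), parent(e,i)
round 3: derive path(c,a) via R1 from path(c,i), parent(i,a)
round 3: derive path(c,j) via R1 from path(c,g), parent(g,j)
round 3: derive path(e,c) via R1 from path(e,a), parent(a,c)
round 3: derive path(g,g) via R1 from path(g,e), parent(e,g)
round 3: derive path(g,i) via R1 from path(g,e), parent(e,i)
round 3: derive path(i,j) via R1 from path(i,g), parent(g,j)
round 3: derive path(j,a) via R1 from path(j,i), parent(i,a)
round 3: derive path(j,j) via R1 from path(j,g), parent(g,j)
round 4: derive path(a,a) via R1 from path(a,i), parent(i,a)
round 4: derive path(c,c) via R1 from path(c,a), parent(a,c)
round 4: derive path(g,a) via R1 from path(g,i), parent(i,a)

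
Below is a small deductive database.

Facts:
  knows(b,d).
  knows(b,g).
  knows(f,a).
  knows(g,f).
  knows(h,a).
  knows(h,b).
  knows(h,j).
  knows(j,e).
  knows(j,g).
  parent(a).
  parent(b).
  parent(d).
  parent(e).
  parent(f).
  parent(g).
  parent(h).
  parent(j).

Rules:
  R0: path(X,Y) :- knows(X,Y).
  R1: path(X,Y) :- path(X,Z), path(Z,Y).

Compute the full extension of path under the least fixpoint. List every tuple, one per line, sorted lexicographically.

round 1: derive path(b,d) via R0 from knows(b,d)
round 1: derive path(b,g) via R0 from knows(b,g)
round 1: derive path(f,a) via R0 from knows(f,a)
round 1: derive path(g,f) via R0 from knows(g,f)
round 1: derive path(h,a) via R0 from knows(h,a)
round 1: derive path(h,b) via R0 from knows(h,b)
round 1: derive path(h,j) via R0 from knows(h,j)
round 1: derive path(j,e) via R0 from knows(j,e)
round 1: derive path(j,g) via R0 from knows(j,g)
round 2: derive path(b,f) via R1 from path(b,g), path(g,f)
round 2: derive path(g,a) via R1 from path(g,f), path(f,a)
round 2: derive path(h,d) via R1 from path(h,b), path(b,d)
round 2: derive path(h,e) via R1 from path(h,j), path(j,e)
round 2: derive path(h,g) via R1 from path(h,b), path(b,g)
round 2: derive path(j,f) via R1 from path(j,g), path(g,f)
round 3: derive path(b,a) via R1 from path(b,f), path(f,a)
round 3: derive path(h,f) via R1 from path(h,b), path(b,f)
round 3: derive path(j,a) via R1 from path(j,f), path(f,a)

path(b,a)
path(b,d)
path(b,f)
path(b,g)
path(f,a)
path(g,a)
path(g,f)
path(h,a)
path(h,b)
path(h,d)
path(h,e)
path(h,f)
path(h,g)
path(h,j)
path(j,a)
path(j,e)
path(j,f)
path(j,g)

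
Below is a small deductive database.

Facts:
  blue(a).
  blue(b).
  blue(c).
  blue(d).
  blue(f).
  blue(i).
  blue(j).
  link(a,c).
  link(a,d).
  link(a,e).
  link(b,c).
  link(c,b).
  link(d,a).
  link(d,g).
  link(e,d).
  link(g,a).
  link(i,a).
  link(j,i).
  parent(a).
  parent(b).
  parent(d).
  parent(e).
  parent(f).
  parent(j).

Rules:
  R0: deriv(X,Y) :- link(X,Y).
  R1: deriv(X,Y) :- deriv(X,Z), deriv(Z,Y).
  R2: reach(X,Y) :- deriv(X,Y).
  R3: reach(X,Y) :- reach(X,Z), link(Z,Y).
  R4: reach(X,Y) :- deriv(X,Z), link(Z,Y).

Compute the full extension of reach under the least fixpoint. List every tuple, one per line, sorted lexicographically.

reach(a,a)
reach(a,b)
reach(a,c)
reach(a,d)
reach(a,e)
reach(a,g)
reach(b,b)
reach(b,c)
reach(c,b)
reach(c,c)
reach(d,a)
reach(d,b)
reach(d,c)
reach(d,d)
reach(d,e)
reach(d,g)
reach(e,a)
reach(e,b)
reach(e,c)
reach(e,d)
reach(e,e)
reach(e,g)
reach(g,a)
reach(g,b)
reach(g,c)
reach(g,d)
reach(g,e)
reach(g,g)
reach(i,a)
reach(i,b)
reach(i,c)
reach(i,d)
reach(i,e)
reach(i,g)
reach(j,a)
reach(j,b)
reach(j,c)
reach(j,d)
reach(j,e)
reach(j,g)
reach(j,i)

round 1: derive deriv(a,c) via R0 from link(a,c)
round 1: derive deriv(a,d) via R0 from link(a,d)
round 1: derive deriv(a,e) via R0 from link(a,e)
round 1: derive deriv(b,c) via R0 from link(b,c)
round 1: derive deriv(c,b) via R0 from link(c,b)
round 1: derive deriv(d,a) via R0 from link(d,a)
round 1: derive deriv(d,g) via R0 from link(d,g)
round 1: derive deriv(e,d) via R0 from link(e,d)
round 1: derive deriv(g,a) via R0 from link(g,a)
round 1: derive deriv(i,a) via R0 from link(i,a)
round 1: derive deriv(j,i) via R0 from link(j,i)
round 2: derive deriv(a,a) via R1 from deriv(a,d), deriv(d,a)
round 2: derive deriv(a,b) via R1 from deriv(a,c), deriv(c,b)
round 2: derive deriv(a,g) via R1 from deriv(a,d), deriv(d,g)
round 2: derive deriv(b,b) via R1 from deriv(b,c), deriv(c,b)
round 2: derive deriv(c,c) via R1 from deriv(c,b), deriv(b,c)
round 2: derive deriv(d,c) via R1 from deriv(d,a), deriv(a,c)
round 2: derive deriv(d,d) via R1 from deriv(d,a), deriv(a,d)
round 2: derive deriv(d,e) via R1 from deriv(d,a), deriv(a,e)
round 2: derive deriv(e,a) via R1 from deriv(e,d), deriv(d,a)
round 2: derive deriv(e,g) via R1 from deriv(e,d), deriv(d,g)
round 2: derive deriv(g,c) via R1 from deriv(g,a), deriv(a,c)
round 2: derive deriv(g,d) via R1 from deriv(g,a), deriv(a,d)
round 2: derive deriv(g,e) via R1 from deriv(g,a), deriv(a,e)
round 2: derive deriv(i,c) via R1 from deriv(i,a), deriv(a,c)
round 2: derive deriv(i,d) via R1 from deriv(i,a), deriv(a,d)
round 2: derive deriv(i,e) via R1 from deriv(i,a), deriv(a,e)
round 2: derive deriv(j,a) via R1 from deriv(j,i), deriv(i,a)
round 2: derive reach(a,c) via R2 from deriv(a,c)
round 2: derive reach(a,d) via R2 from deriv(a,d)
round 2: derive reach(a,e) via R2 from deriv(a,e)
round 2: derive reach(b,c) via R2 from deriv(b,c)
round 2: derive reach(c,b) via R2 from deriv(c,b)
round 2: derive reach(d,a) via R2 from deriv(d,a)
round 2: derive reach(d,g) via R2 from deriv(d,g)
round 2: derive reach(e,d) via R2 from deriv(e,d)
round 2: derive reach(g,a) via R2 from deriv(g,a)
round 2: derive reach(i,a) via R2 from deriv(i,a)
round 2: derive reach(j,i) via R2 from deriv(j,i)
round 2: derive reach(a,a) via R4 from deriv(a,d), link(d,a)
round 2: derive reach(a,b) via R4 from deriv(a,c), link(c,b)
round 2: derive reach(a,g) via R4 from deriv(a,d), link(d,g)
round 2: derive reach(b,b) via R4 from deriv(b,c), link(c,b)
round 2: derive reach(c,c) via R4 from deriv(c,b), link(b,c)
round 2: derive reach(d,c) via R4 from deriv(d,a), link(a,c)
round 2: derive reach(d,d) via R4 from deriv(d,a), link(a,d)
round 2: derive reach(d,e) via R4 from deriv(d,a), link(a,e)
round 2: derive reach(e,a) via R4 from deriv(e,d), link(d,a)
round 2: derive reach(e,g) via R4 from deriv(e,d), link(d,g)
round 2: derive reach(g,c) via R4 from deriv(g,a), link(a,c)
round 2: derive reach(g,d) via R4 from deriv(g,a), link(a,d)
round 2: derive reach(g,e) via R4 from deriv(g,a), link(a,e)
round 2: derive reach(i,c) via R4 from deriv(i,a), link(a,c)
round 2: derive reach(i,d) via R4 from deriv(i,a), link(a,d)
round 2: derive reach(i,e) via R4 from deriv(i,a), link(a,e)
round 2: derive reach(j,a) via R4 from deriv(j,i), link(i,a)
round 3: derive deriv(d,b) via R1 from deriv(d,a), deriv(a,b)
round 3: derive deriv(e,b) via R1 from deriv(e,a), deriv(a,b)
round 3: derive deriv(e,c) via R1 from deriv(e,a), deriv(a,c)
round 3: derive deriv(e,e) via R1 from deriv(e,a), deriv(a,e)
round 3: derive deriv(g,b) via R1 from deriv(g,a), deriv(a,b)
round 3: derive deriv(g,g) via R1 from deriv(g,a), deriv(a,g)
round 3: derive deriv(i,b) via R1 from deriv(i,a), deriv(a,b)
round 3: derive deriv(i,g) via R1 from deriv(i,a), deriv(a,g)
round 3: derive deriv(j,b) via R1 from deriv(j,a), deriv(a,b)
round 3: derive deriv(j,c) via R1 from deriv(j,a), deriv(a,c)
round 3: derive deriv(j,d) via R1 from deriv(j,a), deriv(a,d)
round 3: derive deriv(j,e) via R1 from deriv(j,a), deriv(a,e)
round 3: derive deriv(j,g) via R1 from deriv(j,a), deriv(a,g)
round 3: derive reach(d,b) via R3 from reach(d,c), link(c,b)
round 3: derive reach(e,c) via R3 from reach(e,a), link(a,c)
round 3: derive reach(e,e) via R3 from reach(e,a), link(a,e)
round 3: derive reach(g,b) via R3 from reach(g,c), link(c,b)
round 3: derive reach(g,g) via R3 from reach(g,d), link(d,g)
round 3: derive reach(i,b) via R3 from reach(i,c), link(c,b)
round 3: derive reach(i,g) via R3 from reach(i,d), link(d,g)
round 3: derive reach(j,c) via R3 from reach(j,a), link(a,c)
round 3: derive reach(j,d) via R3 from reach(j,a), link(a,d)
round 3: derive reach(j,e) via R3 from reach(j,a), link(a,e)
round 4: derive reach(e,b) via R2 from deriv(e,b)
round 4: derive reach(j,b) via R2 from deriv(j,b)
round 4: derive reach(j,g) via R2 from deriv(j,g)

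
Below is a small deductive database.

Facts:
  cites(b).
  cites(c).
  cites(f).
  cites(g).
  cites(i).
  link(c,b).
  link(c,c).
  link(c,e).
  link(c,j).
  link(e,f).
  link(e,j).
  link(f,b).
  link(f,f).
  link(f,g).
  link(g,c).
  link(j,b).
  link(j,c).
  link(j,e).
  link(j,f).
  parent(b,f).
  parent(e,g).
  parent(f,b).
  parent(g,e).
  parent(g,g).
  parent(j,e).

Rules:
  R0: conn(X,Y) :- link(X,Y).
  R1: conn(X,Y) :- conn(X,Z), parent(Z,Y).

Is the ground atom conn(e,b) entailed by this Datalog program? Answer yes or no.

round 1: derive conn(c,b) via R0 from link(c,b)
round 1: derive conn(c,c) via R0 from link(c,c)
round 1: derive conn(c,e) via R0 from link(c,e)
round 1: derive conn(c,j) via R0 from link(c,j)
round 1: derive conn(e,f) via R0 from link(e,f)
round 1: derive conn(e,j) via R0 from link(e,j)
round 1: derive conn(f,b) via R0 from link(f,b)
round 1: derive conn(f,f) via R0 from link(f,f)
round 1: derive conn(f,g) via R0 from link(f,g)
round 1: derive conn(g,c) via R0 from link(g,c)
round 1: derive conn(j,b) via R0 from link(j,b)
round 1: derive conn(j,c) via R0 from link(j,c)
round 1: derive conn(j,e) via R0 from link(j,e)
round 1: derive conn(j,f) via R0 from link(j,f)
round 2: derive conn(c,f) via R1 from conn(c,b), parent(b,f)
round 2: derive conn(c,g) via R1 from conn(c,e), parent(e,g)
round 2: derive conn(e,b) via R1 from conn(e,f), parent(f,b)
round 2: derive conn(e,e) via R1 from conn(e,j), parent(j,e)
round 2: derive conn(f,e) via R1 from conn(f,g), parent(g,e)
round 2: derive conn(j,g) via R1 from conn(j,e), parent(e,g)
round 3: derive conn(e,g) via R1 from conn(e,e), parent(e,g)

yes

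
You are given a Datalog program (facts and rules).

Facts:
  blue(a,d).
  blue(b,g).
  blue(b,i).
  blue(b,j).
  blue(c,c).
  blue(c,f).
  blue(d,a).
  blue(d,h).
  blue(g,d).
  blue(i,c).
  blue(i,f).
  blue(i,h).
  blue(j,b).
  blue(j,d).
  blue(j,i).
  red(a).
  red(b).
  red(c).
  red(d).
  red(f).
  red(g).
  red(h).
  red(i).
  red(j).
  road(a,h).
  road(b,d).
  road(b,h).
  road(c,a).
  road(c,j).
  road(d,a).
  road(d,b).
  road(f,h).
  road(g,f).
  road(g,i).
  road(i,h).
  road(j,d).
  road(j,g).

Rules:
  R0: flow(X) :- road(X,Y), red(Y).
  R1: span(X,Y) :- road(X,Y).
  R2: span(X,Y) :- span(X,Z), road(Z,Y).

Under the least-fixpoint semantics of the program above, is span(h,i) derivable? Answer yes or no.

no

round 1: derive span(a,h) via R1 from road(a,h)
round 1: derive span(b,d) via R1 from road(b,d)
round 1: derive span(b,h) via R1 from road(b,h)
round 1: derive span(c,a) via R1 from road(c,a)
round 1: derive span(c,j) via R1 from road(c,j)
round 1: derive span(d,a) via R1 from road(d,a)
round 1: derive span(d,b) via R1 from road(d,b)
round 1: derive span(f,h) via R1 from road(f,h)
round 1: derive span(g,f) via R1 from road(g,f)
round 1: derive span(g,i) via R1 from road(g,i)
round 1: derive span(i,h) via R1 from road(i,h)
round 1: derive span(j,d) via R1 from road(j,d)
round 1: derive span(j,g) via R1 from road(j,g)
round 2: derive span(b,a) via R2 from span(b,d), road(d,a)
round 2: derive span(b,b) via R2 from span(b,d), road(d,b)
round 2: derive span(c,d) via R2 from span(c,j), road(j,d)
round 2: derive span(c,g) via R2 from span(c,j), road(j,g)
round 2: derive span(c,h) via R2 from span(c,a), road(a,h)
round 2: derive span(d,d) via R2 from span(d,b), road(b,d)
round 2: derive span(d,h) via R2 from span(d,a), road(a,h)
round 2: derive span(g,h) via R2 from span(g,f), road(f,h)
round 2: derive span(j,a) via R2 from span(j,d), road(d,a)
round 2: derive span(j,b) via R2 from span(j,d), road(d,b)
round 2: derive span(j,f) via R2 from span(j,g), road(g,f)
round 2: derive span(j,i) via R2 from span(j,g), road(g,i)
round 3: derive span(c,b) via R2 from span(c,d), road(d,b)
round 3: derive span(c,f) via R2 from span(c,g), road(g,f)
round 3: derive span(c,i) via R2 from span(c,g), road(g,i)
round 3: derive span(j,h) via R2 from span(j,a), road(a,h)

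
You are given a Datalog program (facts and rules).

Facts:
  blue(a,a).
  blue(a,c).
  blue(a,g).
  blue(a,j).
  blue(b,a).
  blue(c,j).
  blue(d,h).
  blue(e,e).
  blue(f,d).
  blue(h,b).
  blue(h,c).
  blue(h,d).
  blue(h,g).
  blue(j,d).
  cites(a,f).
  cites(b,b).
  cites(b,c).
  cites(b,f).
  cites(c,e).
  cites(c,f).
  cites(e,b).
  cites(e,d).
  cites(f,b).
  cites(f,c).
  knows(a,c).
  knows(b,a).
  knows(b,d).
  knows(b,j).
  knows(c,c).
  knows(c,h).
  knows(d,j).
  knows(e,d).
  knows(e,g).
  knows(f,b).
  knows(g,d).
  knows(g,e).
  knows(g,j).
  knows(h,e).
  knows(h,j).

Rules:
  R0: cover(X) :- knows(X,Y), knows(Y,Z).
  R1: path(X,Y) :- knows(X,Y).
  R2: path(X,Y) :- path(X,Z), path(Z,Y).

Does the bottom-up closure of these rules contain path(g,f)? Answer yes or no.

round 1: derive path(a,c) via R1 from knows(a,c)
round 1: derive path(b,a) via R1 from knows(b,a)
round 1: derive path(b,d) via R1 from knows(b,d)
round 1: derive path(b,j) via R1 from knows(b,j)
round 1: derive path(c,c) via R1 from knows(c,c)
round 1: derive path(c,h) via R1 from knows(c,h)
round 1: derive path(d,j) via R1 from knows(d,j)
round 1: derive path(e,d) via R1 from knows(e,d)
round 1: derive path(e,g) via R1 from knows(e,g)
round 1: derive path(f,b) via R1 from knows(f,b)
round 1: derive path(g,d) via R1 from knows(g,d)
round 1: derive path(g,e) via R1 from knows(g,e)
round 1: derive path(g,j) via R1 from knows(g,j)
round 1: derive path(h,e) via R1 from knows(h,e)
round 1: derive path(h,j) via R1 from knows(h,j)
round 2: derive path(a,h) via R2 from path(a,c), path(c,h)
round 2: derive path(b,c) via R2 from path(b,a), path(a,c)
round 2: derive path(c,e) via R2 from path(c,h), path(h,e)
round 2: derive path(c,j) via R2 from path(c,h), path(h,j)
round 2: derive path(e,e) via R2 from path(e,g), path(g,e)
round 2: derive path(e,j) via R2 from path(e,d), path(d,j)
round 2: derive path(f,a) via R2 from path(f,b), path(b,a)
round 2: derive path(f,d) via R2 from path(f,b), path(b,d)
round 2: derive path(f,j) via R2 from path(f,b), path(b,j)
round 2: derive path(g,g) via R2 from path(g,e), path(e,g)
round 2: derive path(h,d) via R2 from path(h,e), path(e,d)
round 2: derive path(h,g) via R2 from path(h,e), path(e,g)
round 3: derive path(a,d) via R2 from path(a,h), path(h,d)
round 3: derive path(a,e) via R2 from path(a,c), path(c,e)
round 3: derive path(a,g) via R2 from path(a,h), path(h,g)
round 3: derive path(a,j) via R2 from path(a,c), path(c,j)
round 3: derive path(b,e) via R2 from path(b,c), path(c,e)
round 3: derive path(b,h) via R2 from path(b,a), path(a,h)
round 3: derive path(c,d) via R2 from path(c,e), path(e,d)
round 3: derive path(c,g) via R2 from path(c,e), path(e,g)
round 3: derive path(f,c) via R2 from path(f,a), path(a,c)
round 3: derive path(f,h) via R2 from path(f,a), path(a,h)
round 4: derive path(b,g) via R2 from path(b,a), path(a,g)
round 4: derive path(f,e) via R2 from path(f,a), path(a,e)
round 4: derive path(f,g) via R2 from path(f,a), path(a,g)

no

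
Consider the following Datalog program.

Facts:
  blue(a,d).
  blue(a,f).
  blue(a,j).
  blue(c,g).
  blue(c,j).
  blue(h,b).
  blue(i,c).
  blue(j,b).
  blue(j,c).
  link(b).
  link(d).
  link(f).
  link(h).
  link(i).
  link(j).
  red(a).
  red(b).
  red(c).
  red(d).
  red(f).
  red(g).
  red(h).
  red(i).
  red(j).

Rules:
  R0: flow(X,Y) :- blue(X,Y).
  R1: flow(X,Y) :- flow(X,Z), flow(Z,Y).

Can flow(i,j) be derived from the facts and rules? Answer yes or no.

round 1: derive flow(a,d) via R0 from blue(a,d)
round 1: derive flow(a,f) via R0 from blue(a,f)
round 1: derive flow(a,j) via R0 from blue(a,j)
round 1: derive flow(c,g) via R0 from blue(c,g)
round 1: derive flow(c,j) via R0 from blue(c,j)
round 1: derive flow(h,b) via R0 from blue(h,b)
round 1: derive flow(i,c) via R0 from blue(i,c)
round 1: derive flow(j,b) via R0 from blue(j,b)
round 1: derive flow(j,c) via R0 from blue(j,c)
round 2: derive flow(a,b) via R1 from flow(a,j), flow(j,b)
round 2: derive flow(a,c) via R1 from flow(a,j), flow(j,c)
round 2: derive flow(c,b) via R1 from flow(c,j), flow(j,b)
round 2: derive flow(c,c) via R1 from flow(c,j), flow(j,c)
round 2: derive flow(i,g) via R1 from flow(i,c), flow(c,g)
round 2: derive flow(i,j) via R1 from flow(i,c), flow(c,j)
round 2: derive flow(j,g) via R1 from flow(j,c), flow(c,g)
round 2: derive flow(j,j) via R1 from flow(j,c), flow(c,j)
round 3: derive flow(a,g) via R1 from flow(a,c), flow(c,g)
round 3: derive flow(i,b) via R1 from flow(i,c), flow(c,b)

yes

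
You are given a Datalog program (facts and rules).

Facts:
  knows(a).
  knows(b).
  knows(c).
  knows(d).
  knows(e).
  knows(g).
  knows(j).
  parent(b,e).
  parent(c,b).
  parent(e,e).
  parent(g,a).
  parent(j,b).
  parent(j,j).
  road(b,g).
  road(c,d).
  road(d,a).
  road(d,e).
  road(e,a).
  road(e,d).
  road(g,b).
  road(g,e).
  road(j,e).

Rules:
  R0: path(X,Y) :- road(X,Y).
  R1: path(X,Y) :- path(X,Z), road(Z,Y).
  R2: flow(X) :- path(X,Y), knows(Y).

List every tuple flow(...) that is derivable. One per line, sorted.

flow(b)
flow(c)
flow(d)
flow(e)
flow(g)
flow(j)

round 1: derive path(b,g) via R0 from road(b,g)
round 1: derive path(c,d) via R0 from road(c,d)
round 1: derive path(d,a) via R0 from road(d,a)
round 1: derive path(d,e) via R0 from road(d,e)
round 1: derive path(e,a) via R0 from road(e,a)
round 1: derive path(e,d) via R0 from road(e,d)
round 1: derive path(g,b) via R0 from road(g,b)
round 1: derive path(g,e) via R0 from road(g,e)
round 1: derive path(j,e) via R0 from road(j,e)
round 2: derive path(b,b) via R1 from path(b,g), road(g,b)
round 2: derive path(b,e) via R1 from path(b,g), road(g,e)
round 2: derive path(c,a) via R1 from path(c,d), road(d,a)
round 2: derive path(c,e) via R1 from path(c,d), road(d,e)
round 2: derive path(d,d) via R1 from path(d,e), road(e,d)
round 2: derive path(e,e) via R1 from path(e,d), road(d,e)
round 2: derive path(g,a) via R1 from path(g,e), road(e,a)
round 2: derive path(g,d) via R1 from path(g,e), road(e,d)
round 2: derive path(g,g) via R1 from path(g,b), road(b,g)
round 2: derive path(j,a) via R1 from path(j,e), road(e,a)
round 2: derive path(j,d) via R1 from path(j,e), road(e,d)
round 2: derive flow(b) via R2 from path(b,g), knows(g)
round 2: derive flow(c) via R2 from path(c,d), knows(d)
round 2: derive flow(d) via R2 from path(d,a), knows(a)
round 2: derive flow(e) via R2 from path(e,a), knows(a)
round 2: derive flow(g) via R2 from path(g,b), knows(b)
round 2: derive flow(j) via R2 from path(j,e), knows(e)
round 3: derive path(b,a) via R1 from path(b,e), road(e,a)
round 3: derive path(b,d) via R1 from path(b,e), road(e,d)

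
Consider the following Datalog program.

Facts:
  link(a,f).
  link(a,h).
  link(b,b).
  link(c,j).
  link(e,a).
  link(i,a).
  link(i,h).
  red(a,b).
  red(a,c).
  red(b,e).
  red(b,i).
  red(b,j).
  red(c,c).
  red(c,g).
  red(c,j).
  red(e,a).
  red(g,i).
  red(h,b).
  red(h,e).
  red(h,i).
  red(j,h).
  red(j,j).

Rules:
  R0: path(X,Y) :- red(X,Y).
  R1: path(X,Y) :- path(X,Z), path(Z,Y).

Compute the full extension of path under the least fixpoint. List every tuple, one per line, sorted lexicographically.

round 1: derive path(a,b) via R0 from red(a,b)
round 1: derive path(a,c) via R0 from red(a,c)
round 1: derive path(b,e) via R0 from red(b,e)
round 1: derive path(b,i) via R0 from red(b,i)
round 1: derive path(b,j) via R0 from red(b,j)
round 1: derive path(c,c) via R0 from red(c,c)
round 1: derive path(c,g) via R0 from red(c,g)
round 1: derive path(c,j) via R0 from red(c,j)
round 1: derive path(e,a) via R0 from red(e,a)
round 1: derive path(g,i) via R0 from red(g,i)
round 1: derive path(h,b) via R0 from red(h,b)
round 1: derive path(h,e) via R0 from red(h,e)
round 1: derive path(h,i) via R0 from red(h,i)
round 1: derive path(j,h) via R0 from red(j,h)
round 1: derive path(j,j) via R0 from red(j,j)
round 2: derive path(a,e) via R1 from path(a,b), path(b,e)
round 2: derive path(a,g) via R1 from path(a,c), path(c,g)
round 2: derive path(a,i) via R1 from path(a,b), path(b,i)
round 2: derive path(a,j) via R1 from path(a,b), path(b,j)
round 2: derive path(b,a) via R1 from path(b,e), path(e,a)
round 2: derive path(b,h) via R1 from path(b,j), path(j,h)
round 2: derive path(c,h) via R1 from path(c,j), path(j,h)
round 2: derive path(c,i) via R1 from path(c,g), path(g,i)
round 2: derive path(e,b) via R1 from path(e,a), path(a,b)
round 2: derive path(e,c) via R1 from path(e,a), path(a,c)
round 2: derive path(h,a) via R1 from path(h,e), path(e,a)
round 2: derive path(h,j) via R1 from path(h,b), path(b,j)
round 2: derive path(j,b) via R1 from path(j,h), path(h,b)
round 2: derive path(j,e) via R1 from path(j,h), path(h,e)
round 2: derive path(j,i) via R1 from path(j,h), path(h,i)
round 3: derive path(a,a) via R1 from path(a,b), path(b,a)
round 3: derive path(a,h) via R1 from path(a,b), path(b,h)
round 3: derive path(b,b) via R1 from path(b,a), path(a,b)
round 3: derive path(b,c) via R1 from path(b,a), path(a,c)
round 3: derive path(b,g) via R1 from path(b,a), path(a,g)
round 3: derive path(c,a) via R1 from path(c,h), path(h,a)
round 3: derive path(c,b) via R1 from path(c,h), path(h,b)
round 3: derive path(c,e) via R1 from path(c,h), path(h,e)
round 3: derive path(e,e) via R1 from path(e,a), path(a,e)
round 3: derive path(e,g) via R1 from path(e,a), path(a,g)
round 3: derive path(e,h) via R1 from path(e,b), path(b,h)
round 3: derive path(e,i) via R1 from path(e,a), path(a,i)
round 3: derive path(e,j) via R1 from path(e,a), path(a,j)
round 3: derive path(h,c) via R1 from path(h,a), path(a,c)
round 3: derive path(h,g) via R1 from path(h,a), path(a,g)
round 3: derive path(h,h) via R1 from path(h,b), path(b,h)
round 3: derive path(j,a) via R1 from path(j,b), path(b,a)
round 3: derive path(j,c) via R1 from path(j,e), path(e,c)
round 4: derive path(j,g) via R1 from path(j,a), path(a,g)

path(a,a)
path(a,b)
path(a,c)
path(a,e)
path(a,g)
path(a,h)
path(a,i)
path(a,j)
path(b,a)
path(b,b)
path(b,c)
path(b,e)
path(b,g)
path(b,h)
path(b,i)
path(b,j)
path(c,a)
path(c,b)
path(c,c)
path(c,e)
path(c,g)
path(c,h)
path(c,i)
path(c,j)
path(e,a)
path(e,b)
path(e,c)
path(e,e)
path(e,g)
path(e,h)
path(e,i)
path(e,j)
path(g,i)
path(h,a)
path(h,b)
path(h,c)
path(h,e)
path(h,g)
path(h,h)
path(h,i)
path(h,j)
path(j,a)
path(j,b)
path(j,c)
path(j,e)
path(j,g)
path(j,h)
path(j,i)
path(j,j)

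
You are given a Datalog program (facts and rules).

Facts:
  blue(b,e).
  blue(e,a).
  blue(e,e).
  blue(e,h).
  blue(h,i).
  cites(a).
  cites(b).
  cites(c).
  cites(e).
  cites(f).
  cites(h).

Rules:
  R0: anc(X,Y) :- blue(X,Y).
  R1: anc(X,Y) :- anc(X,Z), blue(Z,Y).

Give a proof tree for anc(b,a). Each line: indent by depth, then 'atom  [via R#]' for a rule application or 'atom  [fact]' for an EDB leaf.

anc(b,a)  [via R1]
  anc(b,e)  [via R0]
    blue(b,e)  [fact]
  blue(e,a)  [fact]

round 1: derive anc(b,e) via R0 from blue(b,e)
round 1: derive anc(e,a) via R0 from blue(e,a)
round 1: derive anc(e,e) via R0 from blue(e,e)
round 1: derive anc(e,h) via R0 from blue(e,h)
round 1: derive anc(h,i) via R0 from blue(h,i)
round 2: derive anc(b,a) via R1 from anc(b,e), blue(e,a)
round 2: derive anc(b,h) via R1 from anc(b,e), blue(e,h)
round 2: derive anc(e,i) via R1 from anc(e,h), blue(h,i)
round 3: derive anc(b,i) via R1 from anc(b,h), blue(h,i)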